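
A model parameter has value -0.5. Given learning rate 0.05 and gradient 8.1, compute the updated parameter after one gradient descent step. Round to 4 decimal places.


w_new = w_old - lr * gradient
= -0.5 - 0.05 * 8.1
= -0.5 - (0.405)
= -0.9050

-0.9050


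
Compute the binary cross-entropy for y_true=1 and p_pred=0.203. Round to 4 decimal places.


For y=1: Loss = -log(p)
= -log(0.203)
= -(-1.5945)
= 1.5945

1.5945


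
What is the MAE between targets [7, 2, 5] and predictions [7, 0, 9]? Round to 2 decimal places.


Absolute errors: [0, 2, 4]
Sum of absolute errors = 6
MAE = 6 / 3 = 2.00

2.00


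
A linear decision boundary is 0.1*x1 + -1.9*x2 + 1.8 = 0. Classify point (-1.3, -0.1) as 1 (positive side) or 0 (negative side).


Compute 0.1 * -1.3 + -1.9 * -0.1 + 1.8
= -0.13 + 0.19 + 1.8
= 1.86
Since 1.86 >= 0, the point is on the positive side.

1


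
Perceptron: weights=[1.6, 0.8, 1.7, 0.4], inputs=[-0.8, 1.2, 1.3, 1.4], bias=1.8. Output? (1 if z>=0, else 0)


z = w . x + b
= 1.6*-0.8 + 0.8*1.2 + 1.7*1.3 + 0.4*1.4 + 1.8
= -1.28 + 0.96 + 2.21 + 0.56 + 1.8
= 2.45 + 1.8
= 4.25
Since z = 4.25 >= 0, output = 1

1


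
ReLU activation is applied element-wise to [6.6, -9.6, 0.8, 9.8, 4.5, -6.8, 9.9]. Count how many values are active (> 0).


ReLU(x) = max(0, x) for each element:
ReLU(6.6) = 6.6
ReLU(-9.6) = 0
ReLU(0.8) = 0.8
ReLU(9.8) = 9.8
ReLU(4.5) = 4.5
ReLU(-6.8) = 0
ReLU(9.9) = 9.9
Active neurons (>0): 5

5


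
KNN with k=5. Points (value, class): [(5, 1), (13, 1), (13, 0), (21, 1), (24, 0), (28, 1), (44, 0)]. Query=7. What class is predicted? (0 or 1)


Distances from query 7:
Point 5 (class 1): distance = 2
Point 13 (class 0): distance = 6
Point 13 (class 1): distance = 6
Point 21 (class 1): distance = 14
Point 24 (class 0): distance = 17
K=5 nearest neighbors: classes = [1, 0, 1, 1, 0]
Votes for class 1: 3 / 5
Majority vote => class 1

1


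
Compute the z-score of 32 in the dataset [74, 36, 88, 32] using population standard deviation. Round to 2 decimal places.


Mean = (74 + 36 + 88 + 32) / 4 = 57.5
Variance = sum((x_i - mean)^2) / n = 578.75
Std = sqrt(578.75) = 24.0572
Z = (x - mean) / std
= (32 - 57.5) / 24.0572
= -25.5 / 24.0572
= -1.06

-1.06


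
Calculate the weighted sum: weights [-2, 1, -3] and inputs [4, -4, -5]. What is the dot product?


Element-wise products:
-2 * 4 = -8
1 * -4 = -4
-3 * -5 = 15
Sum = -8 + -4 + 15
= 3

3


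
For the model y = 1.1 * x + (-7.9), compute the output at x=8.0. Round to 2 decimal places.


y = 1.1 * 8.0 + (-7.9)
= 8.8 + (-7.9)
= 0.90

0.90


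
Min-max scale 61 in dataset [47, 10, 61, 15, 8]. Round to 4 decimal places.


Min = 8, Max = 61
Range = 61 - 8 = 53
Scaled = (x - min) / (max - min)
= (61 - 8) / 53
= 53 / 53
= 1.0000

1.0000


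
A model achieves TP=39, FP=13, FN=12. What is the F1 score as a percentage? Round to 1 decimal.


Precision = TP / (TP + FP) = 39 / 52 = 0.75
Recall = TP / (TP + FN) = 39 / 51 = 0.7647
F1 = 2 * P * R / (P + R)
= 2 * 0.75 * 0.7647 / (0.75 + 0.7647)
= 1.1471 / 1.5147
= 0.7573
As percentage: 75.7%

75.7


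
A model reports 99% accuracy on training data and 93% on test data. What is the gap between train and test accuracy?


Gap = train_accuracy - test_accuracy
= 99 - 93
= 6%
This moderate gap may indicate mild overfitting.

6


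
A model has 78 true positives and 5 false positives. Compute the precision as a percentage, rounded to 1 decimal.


Precision = TP / (TP + FP) * 100
= 78 / (78 + 5)
= 78 / 83
= 0.9398
= 94.0%

94.0


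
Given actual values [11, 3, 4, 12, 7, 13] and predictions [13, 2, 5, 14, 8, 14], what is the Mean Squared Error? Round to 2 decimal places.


Differences: [-2, 1, -1, -2, -1, -1]
Squared errors: [4, 1, 1, 4, 1, 1]
Sum of squared errors = 12
MSE = 12 / 6 = 2.00

2.00


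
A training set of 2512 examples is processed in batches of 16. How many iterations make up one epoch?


Iterations per epoch = dataset_size / batch_size
= 2512 / 16
= 157

157


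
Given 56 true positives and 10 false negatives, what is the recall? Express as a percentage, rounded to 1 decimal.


Recall = TP / (TP + FN) * 100
= 56 / (56 + 10)
= 56 / 66
= 0.8485
= 84.8%

84.8


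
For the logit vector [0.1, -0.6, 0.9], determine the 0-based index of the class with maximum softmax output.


Softmax is a monotonic transformation, so it preserves the argmax.
We need to find the index of the maximum logit.
Index 0: 0.1
Index 1: -0.6
Index 2: 0.9
Maximum logit = 0.9 at index 2

2


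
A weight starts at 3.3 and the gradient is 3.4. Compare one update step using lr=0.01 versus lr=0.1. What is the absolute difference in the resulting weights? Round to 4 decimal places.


With lr=0.01: w_new = 3.3 - 0.01 * 3.4 = 3.266
With lr=0.1: w_new = 3.3 - 0.1 * 3.4 = 2.96
Absolute difference = |3.266 - 2.96|
= 0.3060

0.3060


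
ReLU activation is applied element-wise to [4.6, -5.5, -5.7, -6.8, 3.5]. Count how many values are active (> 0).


ReLU(x) = max(0, x) for each element:
ReLU(4.6) = 4.6
ReLU(-5.5) = 0
ReLU(-5.7) = 0
ReLU(-6.8) = 0
ReLU(3.5) = 3.5
Active neurons (>0): 2

2


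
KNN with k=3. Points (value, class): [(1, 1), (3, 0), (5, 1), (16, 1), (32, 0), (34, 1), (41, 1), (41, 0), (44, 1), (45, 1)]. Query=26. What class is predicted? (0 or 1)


Distances from query 26:
Point 32 (class 0): distance = 6
Point 34 (class 1): distance = 8
Point 16 (class 1): distance = 10
K=3 nearest neighbors: classes = [0, 1, 1]
Votes for class 1: 2 / 3
Majority vote => class 1

1


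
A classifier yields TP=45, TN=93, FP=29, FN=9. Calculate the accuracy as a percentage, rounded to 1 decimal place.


Accuracy = (TP + TN) / (TP + TN + FP + FN) * 100
= (45 + 93) / (45 + 93 + 29 + 9)
= 138 / 176
= 0.7841
= 78.4%

78.4


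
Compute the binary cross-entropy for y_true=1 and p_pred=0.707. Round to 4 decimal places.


For y=1: Loss = -log(p)
= -log(0.707)
= -(-0.3467)
= 0.3467

0.3467


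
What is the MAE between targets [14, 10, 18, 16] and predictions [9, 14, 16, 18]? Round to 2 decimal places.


Absolute errors: [5, 4, 2, 2]
Sum of absolute errors = 13
MAE = 13 / 4 = 3.25

3.25


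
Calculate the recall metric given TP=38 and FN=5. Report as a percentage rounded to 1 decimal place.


Recall = TP / (TP + FN) * 100
= 38 / (38 + 5)
= 38 / 43
= 0.8837
= 88.4%

88.4


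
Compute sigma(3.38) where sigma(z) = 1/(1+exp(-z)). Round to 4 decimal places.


sigmoid(z) = 1 / (1 + exp(-z))
exp(-(3.38)) = exp(-3.38) = 0.034
1 + 0.034 = 1.034
1 / 1.034 = 0.9671

0.9671


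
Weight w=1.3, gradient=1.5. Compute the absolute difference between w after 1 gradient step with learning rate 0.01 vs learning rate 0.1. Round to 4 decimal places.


With lr=0.01: w_new = 1.3 - 0.01 * 1.5 = 1.285
With lr=0.1: w_new = 1.3 - 0.1 * 1.5 = 1.15
Absolute difference = |1.285 - 1.15|
= 0.1350

0.1350


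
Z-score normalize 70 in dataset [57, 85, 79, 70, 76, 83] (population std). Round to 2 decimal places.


Mean = (57 + 85 + 79 + 70 + 76 + 83) / 6 = 75.0
Variance = sum((x_i - mean)^2) / n = 88.3333
Std = sqrt(88.3333) = 9.3986
Z = (x - mean) / std
= (70 - 75.0) / 9.3986
= -5.0 / 9.3986
= -0.53

-0.53


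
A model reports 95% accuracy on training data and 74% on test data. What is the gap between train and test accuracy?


Gap = train_accuracy - test_accuracy
= 95 - 74
= 21%
This large gap strongly indicates overfitting.

21


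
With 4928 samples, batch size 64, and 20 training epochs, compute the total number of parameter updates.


Iterations per epoch = 4928 / 64 = 77
Total updates = iterations_per_epoch * epochs
= 77 * 20
= 1540

1540


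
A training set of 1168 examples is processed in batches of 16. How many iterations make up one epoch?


Iterations per epoch = dataset_size / batch_size
= 1168 / 16
= 73

73


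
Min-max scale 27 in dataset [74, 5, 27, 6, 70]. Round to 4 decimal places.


Min = 5, Max = 74
Range = 74 - 5 = 69
Scaled = (x - min) / (max - min)
= (27 - 5) / 69
= 22 / 69
= 0.3188

0.3188


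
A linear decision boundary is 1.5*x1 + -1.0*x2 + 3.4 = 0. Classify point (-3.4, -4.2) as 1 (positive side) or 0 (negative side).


Compute 1.5 * -3.4 + -1.0 * -4.2 + 3.4
= -5.1 + 4.2 + 3.4
= 2.5
Since 2.5 >= 0, the point is on the positive side.

1


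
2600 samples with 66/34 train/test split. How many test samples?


Train samples = 2600 * 66% = 1716
Test samples = 2600 - 1716
= 884

884


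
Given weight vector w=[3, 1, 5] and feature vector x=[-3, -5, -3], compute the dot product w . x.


Element-wise products:
3 * -3 = -9
1 * -5 = -5
5 * -3 = -15
Sum = -9 + -5 + -15
= -29

-29


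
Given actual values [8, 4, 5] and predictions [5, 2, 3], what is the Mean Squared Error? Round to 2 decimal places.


Differences: [3, 2, 2]
Squared errors: [9, 4, 4]
Sum of squared errors = 17
MSE = 17 / 3 = 5.67

5.67


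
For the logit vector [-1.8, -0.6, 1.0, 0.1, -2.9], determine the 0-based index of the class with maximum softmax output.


Softmax is a monotonic transformation, so it preserves the argmax.
We need to find the index of the maximum logit.
Index 0: -1.8
Index 1: -0.6
Index 2: 1.0
Index 3: 0.1
Index 4: -2.9
Maximum logit = 1.0 at index 2

2


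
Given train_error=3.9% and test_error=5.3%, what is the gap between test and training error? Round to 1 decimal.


Generalization gap = test_error - train_error
= 5.3 - 3.9
= 1.4%
A small gap suggests good generalization.

1.4


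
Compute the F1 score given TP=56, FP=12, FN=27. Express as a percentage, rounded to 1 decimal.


Precision = TP / (TP + FP) = 56 / 68 = 0.8235
Recall = TP / (TP + FN) = 56 / 83 = 0.6747
F1 = 2 * P * R / (P + R)
= 2 * 0.8235 * 0.6747 / (0.8235 + 0.6747)
= 1.1113 / 1.4982
= 0.7417
As percentage: 74.2%

74.2


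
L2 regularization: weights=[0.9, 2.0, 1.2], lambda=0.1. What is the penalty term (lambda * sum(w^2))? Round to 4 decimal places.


Squaring each weight:
0.9^2 = 0.81
2.0^2 = 4.0
1.2^2 = 1.44
Sum of squares = 6.25
Penalty = 0.1 * 6.25 = 0.6250

0.6250


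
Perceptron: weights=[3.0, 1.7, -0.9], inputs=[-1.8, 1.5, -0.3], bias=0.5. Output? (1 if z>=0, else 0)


z = w . x + b
= 3.0*-1.8 + 1.7*1.5 + -0.9*-0.3 + 0.5
= -5.4 + 2.55 + 0.27 + 0.5
= -2.58 + 0.5
= -2.08
Since z = -2.08 < 0, output = 0

0


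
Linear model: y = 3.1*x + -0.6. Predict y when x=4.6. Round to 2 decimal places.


y = 3.1 * 4.6 + (-0.6)
= 14.26 + (-0.6)
= 13.66

13.66


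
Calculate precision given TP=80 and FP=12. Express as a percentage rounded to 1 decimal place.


Precision = TP / (TP + FP) * 100
= 80 / (80 + 12)
= 80 / 92
= 0.8696
= 87.0%

87.0


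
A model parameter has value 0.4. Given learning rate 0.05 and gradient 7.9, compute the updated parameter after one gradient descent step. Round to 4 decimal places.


w_new = w_old - lr * gradient
= 0.4 - 0.05 * 7.9
= 0.4 - (0.395)
= 0.0050

0.0050


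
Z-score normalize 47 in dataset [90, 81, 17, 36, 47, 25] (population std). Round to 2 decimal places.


Mean = (90 + 81 + 17 + 36 + 47 + 25) / 6 = 49.3333
Variance = sum((x_i - mean)^2) / n = 746.2222
Std = sqrt(746.2222) = 27.3171
Z = (x - mean) / std
= (47 - 49.3333) / 27.3171
= -2.3333 / 27.3171
= -0.09

-0.09


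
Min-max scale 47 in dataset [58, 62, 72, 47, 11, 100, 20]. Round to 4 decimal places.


Min = 11, Max = 100
Range = 100 - 11 = 89
Scaled = (x - min) / (max - min)
= (47 - 11) / 89
= 36 / 89
= 0.4045

0.4045


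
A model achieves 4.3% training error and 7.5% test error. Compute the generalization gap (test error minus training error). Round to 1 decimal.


Generalization gap = test_error - train_error
= 7.5 - 4.3
= 3.2%
A moderate gap.

3.2


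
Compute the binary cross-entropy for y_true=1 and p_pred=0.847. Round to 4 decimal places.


For y=1: Loss = -log(p)
= -log(0.847)
= -(-0.1661)
= 0.1661

0.1661


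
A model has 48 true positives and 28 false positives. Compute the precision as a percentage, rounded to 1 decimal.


Precision = TP / (TP + FP) * 100
= 48 / (48 + 28)
= 48 / 76
= 0.6316
= 63.2%

63.2


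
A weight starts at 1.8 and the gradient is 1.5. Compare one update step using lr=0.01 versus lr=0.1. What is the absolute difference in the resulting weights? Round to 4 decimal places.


With lr=0.01: w_new = 1.8 - 0.01 * 1.5 = 1.785
With lr=0.1: w_new = 1.8 - 0.1 * 1.5 = 1.65
Absolute difference = |1.785 - 1.65|
= 0.1350

0.1350


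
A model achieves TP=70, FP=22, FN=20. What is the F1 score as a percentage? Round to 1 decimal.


Precision = TP / (TP + FP) = 70 / 92 = 0.7609
Recall = TP / (TP + FN) = 70 / 90 = 0.7778
F1 = 2 * P * R / (P + R)
= 2 * 0.7609 * 0.7778 / (0.7609 + 0.7778)
= 1.1836 / 1.5386
= 0.7692
As percentage: 76.9%

76.9


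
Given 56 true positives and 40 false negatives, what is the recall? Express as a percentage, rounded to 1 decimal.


Recall = TP / (TP + FN) * 100
= 56 / (56 + 40)
= 56 / 96
= 0.5833
= 58.3%

58.3


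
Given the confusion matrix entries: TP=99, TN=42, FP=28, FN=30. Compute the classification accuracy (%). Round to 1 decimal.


Accuracy = (TP + TN) / (TP + TN + FP + FN) * 100
= (99 + 42) / (99 + 42 + 28 + 30)
= 141 / 199
= 0.7085
= 70.9%

70.9


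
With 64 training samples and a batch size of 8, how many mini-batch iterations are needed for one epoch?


Iterations per epoch = dataset_size / batch_size
= 64 / 8
= 8

8


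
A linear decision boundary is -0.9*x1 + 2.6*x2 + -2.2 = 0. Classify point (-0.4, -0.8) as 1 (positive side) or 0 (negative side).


Compute -0.9 * -0.4 + 2.6 * -0.8 + -2.2
= 0.36 + -2.08 + -2.2
= -3.92
Since -3.92 < 0, the point is on the negative side.

0


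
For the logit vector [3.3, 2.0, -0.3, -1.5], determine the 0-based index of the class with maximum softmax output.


Softmax is a monotonic transformation, so it preserves the argmax.
We need to find the index of the maximum logit.
Index 0: 3.3
Index 1: 2.0
Index 2: -0.3
Index 3: -1.5
Maximum logit = 3.3 at index 0

0


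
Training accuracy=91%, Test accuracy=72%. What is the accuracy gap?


Gap = train_accuracy - test_accuracy
= 91 - 72
= 19%
This gap suggests the model is overfitting.

19


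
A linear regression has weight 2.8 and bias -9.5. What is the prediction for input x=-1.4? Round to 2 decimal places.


y = 2.8 * -1.4 + (-9.5)
= -3.92 + (-9.5)
= -13.42

-13.42


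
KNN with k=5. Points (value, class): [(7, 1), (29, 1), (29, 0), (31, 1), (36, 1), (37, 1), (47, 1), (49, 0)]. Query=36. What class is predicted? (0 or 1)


Distances from query 36:
Point 36 (class 1): distance = 0
Point 37 (class 1): distance = 1
Point 31 (class 1): distance = 5
Point 29 (class 0): distance = 7
Point 29 (class 1): distance = 7
K=5 nearest neighbors: classes = [1, 1, 1, 0, 1]
Votes for class 1: 4 / 5
Majority vote => class 1

1


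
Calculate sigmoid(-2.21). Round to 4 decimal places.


sigmoid(z) = 1 / (1 + exp(-z))
exp(-(-2.21)) = exp(2.21) = 9.1157
1 + 9.1157 = 10.1157
1 / 10.1157 = 0.0989

0.0989


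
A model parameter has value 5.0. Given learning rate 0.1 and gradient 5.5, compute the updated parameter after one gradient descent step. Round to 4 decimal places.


w_new = w_old - lr * gradient
= 5.0 - 0.1 * 5.5
= 5.0 - (0.55)
= 4.4500

4.4500


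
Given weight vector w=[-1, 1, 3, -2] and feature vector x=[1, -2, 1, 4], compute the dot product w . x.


Element-wise products:
-1 * 1 = -1
1 * -2 = -2
3 * 1 = 3
-2 * 4 = -8
Sum = -1 + -2 + 3 + -8
= -8

-8


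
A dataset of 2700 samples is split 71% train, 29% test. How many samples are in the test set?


Train samples = 2700 * 71% = 1917
Test samples = 2700 - 1917
= 783

783


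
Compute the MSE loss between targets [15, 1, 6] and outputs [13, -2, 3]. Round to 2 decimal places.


Differences: [2, 3, 3]
Squared errors: [4, 9, 9]
Sum of squared errors = 22
MSE = 22 / 3 = 7.33

7.33


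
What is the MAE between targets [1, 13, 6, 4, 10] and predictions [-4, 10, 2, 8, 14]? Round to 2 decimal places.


Absolute errors: [5, 3, 4, 4, 4]
Sum of absolute errors = 20
MAE = 20 / 5 = 4.00

4.00


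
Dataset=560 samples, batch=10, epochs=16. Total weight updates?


Iterations per epoch = 560 / 10 = 56
Total updates = iterations_per_epoch * epochs
= 56 * 16
= 896

896


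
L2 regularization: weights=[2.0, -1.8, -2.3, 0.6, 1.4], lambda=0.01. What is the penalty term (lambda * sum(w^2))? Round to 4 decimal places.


Squaring each weight:
2.0^2 = 4.0
(-1.8)^2 = 3.24
(-2.3)^2 = 5.29
0.6^2 = 0.36
1.4^2 = 1.96
Sum of squares = 14.85
Penalty = 0.01 * 14.85 = 0.1485

0.1485


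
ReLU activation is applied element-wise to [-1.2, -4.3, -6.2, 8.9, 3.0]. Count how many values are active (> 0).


ReLU(x) = max(0, x) for each element:
ReLU(-1.2) = 0
ReLU(-4.3) = 0
ReLU(-6.2) = 0
ReLU(8.9) = 8.9
ReLU(3.0) = 3.0
Active neurons (>0): 2

2


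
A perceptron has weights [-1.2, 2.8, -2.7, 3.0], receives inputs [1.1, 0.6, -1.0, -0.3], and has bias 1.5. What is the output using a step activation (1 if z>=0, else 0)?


z = w . x + b
= -1.2*1.1 + 2.8*0.6 + -2.7*-1.0 + 3.0*-0.3 + 1.5
= -1.32 + 1.68 + 2.7 + -0.9 + 1.5
= 2.16 + 1.5
= 3.66
Since z = 3.66 >= 0, output = 1

1


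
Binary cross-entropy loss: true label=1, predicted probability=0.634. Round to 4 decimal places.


For y=1: Loss = -log(p)
= -log(0.634)
= -(-0.4557)
= 0.4557

0.4557


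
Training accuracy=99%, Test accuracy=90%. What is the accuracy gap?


Gap = train_accuracy - test_accuracy
= 99 - 90
= 9%
This moderate gap may indicate mild overfitting.

9


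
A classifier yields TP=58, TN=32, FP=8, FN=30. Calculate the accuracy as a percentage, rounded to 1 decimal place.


Accuracy = (TP + TN) / (TP + TN + FP + FN) * 100
= (58 + 32) / (58 + 32 + 8 + 30)
= 90 / 128
= 0.7031
= 70.3%

70.3


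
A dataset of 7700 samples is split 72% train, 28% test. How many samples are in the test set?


Train samples = 7700 * 72% = 5544
Test samples = 7700 - 5544
= 2156

2156


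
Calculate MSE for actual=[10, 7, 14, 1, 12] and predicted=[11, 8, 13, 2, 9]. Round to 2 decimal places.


Differences: [-1, -1, 1, -1, 3]
Squared errors: [1, 1, 1, 1, 9]
Sum of squared errors = 13
MSE = 13 / 5 = 2.60

2.60


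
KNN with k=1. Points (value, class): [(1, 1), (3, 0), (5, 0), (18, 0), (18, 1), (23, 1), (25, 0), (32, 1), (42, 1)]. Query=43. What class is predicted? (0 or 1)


Distances from query 43:
Point 42 (class 1): distance = 1
K=1 nearest neighbors: classes = [1]
Votes for class 1: 1 / 1
Majority vote => class 1

1


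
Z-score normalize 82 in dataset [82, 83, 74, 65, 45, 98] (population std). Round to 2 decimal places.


Mean = (82 + 83 + 74 + 65 + 45 + 98) / 6 = 74.5
Variance = sum((x_i - mean)^2) / n = 273.5833
Std = sqrt(273.5833) = 16.5404
Z = (x - mean) / std
= (82 - 74.5) / 16.5404
= 7.5 / 16.5404
= 0.45

0.45


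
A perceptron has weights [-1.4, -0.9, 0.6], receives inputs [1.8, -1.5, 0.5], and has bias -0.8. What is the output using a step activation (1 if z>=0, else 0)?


z = w . x + b
= -1.4*1.8 + -0.9*-1.5 + 0.6*0.5 + -0.8
= -2.52 + 1.35 + 0.3 + -0.8
= -0.87 + -0.8
= -1.67
Since z = -1.67 < 0, output = 0

0


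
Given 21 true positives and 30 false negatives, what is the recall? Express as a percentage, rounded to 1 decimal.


Recall = TP / (TP + FN) * 100
= 21 / (21 + 30)
= 21 / 51
= 0.4118
= 41.2%

41.2


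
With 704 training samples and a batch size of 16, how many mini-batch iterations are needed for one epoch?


Iterations per epoch = dataset_size / batch_size
= 704 / 16
= 44

44


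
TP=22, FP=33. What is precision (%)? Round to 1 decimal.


Precision = TP / (TP + FP) * 100
= 22 / (22 + 33)
= 22 / 55
= 0.4
= 40.0%

40.0


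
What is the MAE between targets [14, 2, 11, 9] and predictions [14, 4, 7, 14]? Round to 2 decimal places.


Absolute errors: [0, 2, 4, 5]
Sum of absolute errors = 11
MAE = 11 / 4 = 2.75

2.75


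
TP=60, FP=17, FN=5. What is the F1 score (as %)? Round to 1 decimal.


Precision = TP / (TP + FP) = 60 / 77 = 0.7792
Recall = TP / (TP + FN) = 60 / 65 = 0.9231
F1 = 2 * P * R / (P + R)
= 2 * 0.7792 * 0.9231 / (0.7792 + 0.9231)
= 1.4386 / 1.7023
= 0.8451
As percentage: 84.5%

84.5


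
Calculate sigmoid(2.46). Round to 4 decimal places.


sigmoid(z) = 1 / (1 + exp(-z))
exp(-(2.46)) = exp(-2.46) = 0.0854
1 + 0.0854 = 1.0854
1 / 1.0854 = 0.9213

0.9213


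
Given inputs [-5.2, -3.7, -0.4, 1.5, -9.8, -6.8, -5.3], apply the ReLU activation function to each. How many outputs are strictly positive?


ReLU(x) = max(0, x) for each element:
ReLU(-5.2) = 0
ReLU(-3.7) = 0
ReLU(-0.4) = 0
ReLU(1.5) = 1.5
ReLU(-9.8) = 0
ReLU(-6.8) = 0
ReLU(-5.3) = 0
Active neurons (>0): 1

1


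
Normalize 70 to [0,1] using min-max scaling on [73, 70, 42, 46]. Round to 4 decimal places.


Min = 42, Max = 73
Range = 73 - 42 = 31
Scaled = (x - min) / (max - min)
= (70 - 42) / 31
= 28 / 31
= 0.9032

0.9032


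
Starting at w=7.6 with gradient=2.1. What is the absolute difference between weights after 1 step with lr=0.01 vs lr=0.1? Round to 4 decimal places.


With lr=0.01: w_new = 7.6 - 0.01 * 2.1 = 7.579
With lr=0.1: w_new = 7.6 - 0.1 * 2.1 = 7.39
Absolute difference = |7.579 - 7.39|
= 0.1890

0.1890


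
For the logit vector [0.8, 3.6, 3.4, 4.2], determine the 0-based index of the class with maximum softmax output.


Softmax is a monotonic transformation, so it preserves the argmax.
We need to find the index of the maximum logit.
Index 0: 0.8
Index 1: 3.6
Index 2: 3.4
Index 3: 4.2
Maximum logit = 4.2 at index 3

3


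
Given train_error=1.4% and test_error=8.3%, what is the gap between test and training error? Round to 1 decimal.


Generalization gap = test_error - train_error
= 8.3 - 1.4
= 6.9%
A moderate gap.

6.9


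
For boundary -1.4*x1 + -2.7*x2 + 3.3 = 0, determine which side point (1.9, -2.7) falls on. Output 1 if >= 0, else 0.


Compute -1.4 * 1.9 + -2.7 * -2.7 + 3.3
= -2.66 + 7.29 + 3.3
= 7.93
Since 7.93 >= 0, the point is on the positive side.

1


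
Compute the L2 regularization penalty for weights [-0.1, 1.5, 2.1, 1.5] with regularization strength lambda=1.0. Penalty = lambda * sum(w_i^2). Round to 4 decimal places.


Squaring each weight:
(-0.1)^2 = 0.01
1.5^2 = 2.25
2.1^2 = 4.41
1.5^2 = 2.25
Sum of squares = 8.92
Penalty = 1.0 * 8.92 = 8.9200

8.9200


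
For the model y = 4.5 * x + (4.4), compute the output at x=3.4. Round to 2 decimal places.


y = 4.5 * 3.4 + (4.4)
= 15.3 + (4.4)
= 19.70

19.70


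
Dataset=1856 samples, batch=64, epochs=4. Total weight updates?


Iterations per epoch = 1856 / 64 = 29
Total updates = iterations_per_epoch * epochs
= 29 * 4
= 116

116


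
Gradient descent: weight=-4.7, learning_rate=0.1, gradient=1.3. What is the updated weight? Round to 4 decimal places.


w_new = w_old - lr * gradient
= -4.7 - 0.1 * 1.3
= -4.7 - (0.13)
= -4.8300

-4.8300


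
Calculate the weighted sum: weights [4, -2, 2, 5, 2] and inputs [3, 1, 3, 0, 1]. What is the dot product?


Element-wise products:
4 * 3 = 12
-2 * 1 = -2
2 * 3 = 6
5 * 0 = 0
2 * 1 = 2
Sum = 12 + -2 + 6 + 0 + 2
= 18

18


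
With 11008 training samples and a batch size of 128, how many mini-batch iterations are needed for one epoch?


Iterations per epoch = dataset_size / batch_size
= 11008 / 128
= 86

86


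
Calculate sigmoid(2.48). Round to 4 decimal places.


sigmoid(z) = 1 / (1 + exp(-z))
exp(-(2.48)) = exp(-2.48) = 0.0837
1 + 0.0837 = 1.0837
1 / 1.0837 = 0.9227

0.9227


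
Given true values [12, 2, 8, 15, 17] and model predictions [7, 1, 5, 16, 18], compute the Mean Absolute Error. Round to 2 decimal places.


Absolute errors: [5, 1, 3, 1, 1]
Sum of absolute errors = 11
MAE = 11 / 5 = 2.20

2.20


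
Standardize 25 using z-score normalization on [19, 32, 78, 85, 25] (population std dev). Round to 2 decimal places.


Mean = (19 + 32 + 78 + 85 + 25) / 5 = 47.8
Variance = sum((x_i - mean)^2) / n = 778.96
Std = sqrt(778.96) = 27.9099
Z = (x - mean) / std
= (25 - 47.8) / 27.9099
= -22.8 / 27.9099
= -0.82

-0.82


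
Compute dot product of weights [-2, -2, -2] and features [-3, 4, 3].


Element-wise products:
-2 * -3 = 6
-2 * 4 = -8
-2 * 3 = -6
Sum = 6 + -8 + -6
= -8

-8


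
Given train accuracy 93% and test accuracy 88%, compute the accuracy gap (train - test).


Gap = train_accuracy - test_accuracy
= 93 - 88
= 5%
This moderate gap may indicate mild overfitting.

5


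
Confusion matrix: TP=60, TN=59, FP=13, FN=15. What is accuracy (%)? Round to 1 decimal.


Accuracy = (TP + TN) / (TP + TN + FP + FN) * 100
= (60 + 59) / (60 + 59 + 13 + 15)
= 119 / 147
= 0.8095
= 81.0%

81.0


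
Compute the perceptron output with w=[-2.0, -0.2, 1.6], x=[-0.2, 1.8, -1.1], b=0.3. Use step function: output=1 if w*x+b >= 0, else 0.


z = w . x + b
= -2.0*-0.2 + -0.2*1.8 + 1.6*-1.1 + 0.3
= 0.4 + -0.36 + -1.76 + 0.3
= -1.72 + 0.3
= -1.42
Since z = -1.42 < 0, output = 0

0


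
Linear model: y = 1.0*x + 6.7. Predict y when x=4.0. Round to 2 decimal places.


y = 1.0 * 4.0 + (6.7)
= 4.0 + (6.7)
= 10.70

10.70


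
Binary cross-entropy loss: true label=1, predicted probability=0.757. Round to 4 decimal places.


For y=1: Loss = -log(p)
= -log(0.757)
= -(-0.2784)
= 0.2784

0.2784


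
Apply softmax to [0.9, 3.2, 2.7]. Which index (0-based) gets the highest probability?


Softmax is a monotonic transformation, so it preserves the argmax.
We need to find the index of the maximum logit.
Index 0: 0.9
Index 1: 3.2
Index 2: 2.7
Maximum logit = 3.2 at index 1

1


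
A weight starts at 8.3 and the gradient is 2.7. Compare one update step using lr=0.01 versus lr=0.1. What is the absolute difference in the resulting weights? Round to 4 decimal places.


With lr=0.01: w_new = 8.3 - 0.01 * 2.7 = 8.273
With lr=0.1: w_new = 8.3 - 0.1 * 2.7 = 8.03
Absolute difference = |8.273 - 8.03|
= 0.2430

0.2430


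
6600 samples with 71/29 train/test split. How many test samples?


Train samples = 6600 * 71% = 4686
Test samples = 6600 - 4686
= 1914

1914


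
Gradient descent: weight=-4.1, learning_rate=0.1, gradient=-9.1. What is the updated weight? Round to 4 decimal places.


w_new = w_old - lr * gradient
= -4.1 - 0.1 * -9.1
= -4.1 - (-0.91)
= -3.1900

-3.1900


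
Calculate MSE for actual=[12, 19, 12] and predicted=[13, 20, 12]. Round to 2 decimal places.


Differences: [-1, -1, 0]
Squared errors: [1, 1, 0]
Sum of squared errors = 2
MSE = 2 / 3 = 0.67

0.67


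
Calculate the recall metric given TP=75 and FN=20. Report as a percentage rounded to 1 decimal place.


Recall = TP / (TP + FN) * 100
= 75 / (75 + 20)
= 75 / 95
= 0.7895
= 78.9%

78.9


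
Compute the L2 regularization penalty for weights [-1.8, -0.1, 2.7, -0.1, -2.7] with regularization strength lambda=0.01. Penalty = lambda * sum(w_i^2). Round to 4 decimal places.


Squaring each weight:
(-1.8)^2 = 3.24
(-0.1)^2 = 0.01
2.7^2 = 7.29
(-0.1)^2 = 0.01
(-2.7)^2 = 7.29
Sum of squares = 17.84
Penalty = 0.01 * 17.84 = 0.1784

0.1784


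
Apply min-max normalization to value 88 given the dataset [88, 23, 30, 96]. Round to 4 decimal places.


Min = 23, Max = 96
Range = 96 - 23 = 73
Scaled = (x - min) / (max - min)
= (88 - 23) / 73
= 65 / 73
= 0.8904

0.8904


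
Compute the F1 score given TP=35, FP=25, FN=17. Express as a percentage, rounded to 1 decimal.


Precision = TP / (TP + FP) = 35 / 60 = 0.5833
Recall = TP / (TP + FN) = 35 / 52 = 0.6731
F1 = 2 * P * R / (P + R)
= 2 * 0.5833 * 0.6731 / (0.5833 + 0.6731)
= 0.7853 / 1.2564
= 0.625
As percentage: 62.5%

62.5


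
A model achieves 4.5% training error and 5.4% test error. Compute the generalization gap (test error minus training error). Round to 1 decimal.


Generalization gap = test_error - train_error
= 5.4 - 4.5
= 0.9%
A small gap suggests good generalization.

0.9


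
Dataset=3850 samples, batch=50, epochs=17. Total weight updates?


Iterations per epoch = 3850 / 50 = 77
Total updates = iterations_per_epoch * epochs
= 77 * 17
= 1309

1309


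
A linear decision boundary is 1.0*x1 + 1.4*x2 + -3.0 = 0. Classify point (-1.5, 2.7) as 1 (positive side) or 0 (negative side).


Compute 1.0 * -1.5 + 1.4 * 2.7 + -3.0
= -1.5 + 3.78 + -3.0
= -0.72
Since -0.72 < 0, the point is on the negative side.

0


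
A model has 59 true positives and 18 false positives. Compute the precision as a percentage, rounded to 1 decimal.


Precision = TP / (TP + FP) * 100
= 59 / (59 + 18)
= 59 / 77
= 0.7662
= 76.6%

76.6


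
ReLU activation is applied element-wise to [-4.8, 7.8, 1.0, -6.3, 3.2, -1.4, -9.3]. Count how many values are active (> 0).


ReLU(x) = max(0, x) for each element:
ReLU(-4.8) = 0
ReLU(7.8) = 7.8
ReLU(1.0) = 1.0
ReLU(-6.3) = 0
ReLU(3.2) = 3.2
ReLU(-1.4) = 0
ReLU(-9.3) = 0
Active neurons (>0): 3

3


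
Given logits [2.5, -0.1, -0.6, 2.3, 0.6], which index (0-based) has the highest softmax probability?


Softmax is a monotonic transformation, so it preserves the argmax.
We need to find the index of the maximum logit.
Index 0: 2.5
Index 1: -0.1
Index 2: -0.6
Index 3: 2.3
Index 4: 0.6
Maximum logit = 2.5 at index 0

0


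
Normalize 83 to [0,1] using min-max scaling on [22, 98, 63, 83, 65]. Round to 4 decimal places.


Min = 22, Max = 98
Range = 98 - 22 = 76
Scaled = (x - min) / (max - min)
= (83 - 22) / 76
= 61 / 76
= 0.8026

0.8026


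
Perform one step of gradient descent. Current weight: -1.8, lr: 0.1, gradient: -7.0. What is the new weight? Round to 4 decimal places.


w_new = w_old - lr * gradient
= -1.8 - 0.1 * -7.0
= -1.8 - (-0.7)
= -1.1000

-1.1000


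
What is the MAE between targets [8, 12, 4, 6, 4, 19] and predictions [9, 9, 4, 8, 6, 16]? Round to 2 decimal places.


Absolute errors: [1, 3, 0, 2, 2, 3]
Sum of absolute errors = 11
MAE = 11 / 6 = 1.83

1.83


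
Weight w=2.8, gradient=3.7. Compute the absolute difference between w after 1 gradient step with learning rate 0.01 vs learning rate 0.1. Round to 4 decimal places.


With lr=0.01: w_new = 2.8 - 0.01 * 3.7 = 2.763
With lr=0.1: w_new = 2.8 - 0.1 * 3.7 = 2.43
Absolute difference = |2.763 - 2.43|
= 0.3330

0.3330


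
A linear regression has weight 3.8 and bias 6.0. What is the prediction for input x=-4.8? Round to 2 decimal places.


y = 3.8 * -4.8 + (6.0)
= -18.24 + (6.0)
= -12.24

-12.24


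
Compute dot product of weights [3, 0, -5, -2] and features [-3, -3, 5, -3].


Element-wise products:
3 * -3 = -9
0 * -3 = 0
-5 * 5 = -25
-2 * -3 = 6
Sum = -9 + 0 + -25 + 6
= -28

-28


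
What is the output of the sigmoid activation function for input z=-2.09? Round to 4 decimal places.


sigmoid(z) = 1 / (1 + exp(-z))
exp(-(-2.09)) = exp(2.09) = 8.0849
1 + 8.0849 = 9.0849
1 / 9.0849 = 0.1101

0.1101


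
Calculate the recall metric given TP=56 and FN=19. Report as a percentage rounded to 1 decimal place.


Recall = TP / (TP + FN) * 100
= 56 / (56 + 19)
= 56 / 75
= 0.7467
= 74.7%

74.7


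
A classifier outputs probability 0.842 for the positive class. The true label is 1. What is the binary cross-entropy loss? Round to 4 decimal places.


For y=1: Loss = -log(p)
= -log(0.842)
= -(-0.172)
= 0.1720

0.1720


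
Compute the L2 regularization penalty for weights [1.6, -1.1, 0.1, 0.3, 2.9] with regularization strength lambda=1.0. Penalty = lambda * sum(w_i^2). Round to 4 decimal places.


Squaring each weight:
1.6^2 = 2.56
(-1.1)^2 = 1.21
0.1^2 = 0.01
0.3^2 = 0.09
2.9^2 = 8.41
Sum of squares = 12.28
Penalty = 1.0 * 12.28 = 12.2800

12.2800


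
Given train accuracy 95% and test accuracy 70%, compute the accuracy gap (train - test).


Gap = train_accuracy - test_accuracy
= 95 - 70
= 25%
This large gap strongly indicates overfitting.

25


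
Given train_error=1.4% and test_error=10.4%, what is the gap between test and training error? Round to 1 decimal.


Generalization gap = test_error - train_error
= 10.4 - 1.4
= 9.0%
A moderate gap.

9.0


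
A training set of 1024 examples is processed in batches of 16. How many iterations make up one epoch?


Iterations per epoch = dataset_size / batch_size
= 1024 / 16
= 64

64


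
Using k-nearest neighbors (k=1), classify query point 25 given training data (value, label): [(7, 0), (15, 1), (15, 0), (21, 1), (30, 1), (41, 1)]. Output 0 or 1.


Distances from query 25:
Point 21 (class 1): distance = 4
K=1 nearest neighbors: classes = [1]
Votes for class 1: 1 / 1
Majority vote => class 1

1


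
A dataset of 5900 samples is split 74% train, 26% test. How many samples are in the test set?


Train samples = 5900 * 74% = 4366
Test samples = 5900 - 4366
= 1534

1534


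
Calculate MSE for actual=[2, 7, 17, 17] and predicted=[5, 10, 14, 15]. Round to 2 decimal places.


Differences: [-3, -3, 3, 2]
Squared errors: [9, 9, 9, 4]
Sum of squared errors = 31
MSE = 31 / 4 = 7.75

7.75


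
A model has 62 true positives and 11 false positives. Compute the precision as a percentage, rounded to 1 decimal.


Precision = TP / (TP + FP) * 100
= 62 / (62 + 11)
= 62 / 73
= 0.8493
= 84.9%

84.9


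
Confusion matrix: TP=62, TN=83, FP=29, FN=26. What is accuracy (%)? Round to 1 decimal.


Accuracy = (TP + TN) / (TP + TN + FP + FN) * 100
= (62 + 83) / (62 + 83 + 29 + 26)
= 145 / 200
= 0.725
= 72.5%

72.5


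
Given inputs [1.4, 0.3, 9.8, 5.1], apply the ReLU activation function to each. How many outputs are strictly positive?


ReLU(x) = max(0, x) for each element:
ReLU(1.4) = 1.4
ReLU(0.3) = 0.3
ReLU(9.8) = 9.8
ReLU(5.1) = 5.1
Active neurons (>0): 4

4


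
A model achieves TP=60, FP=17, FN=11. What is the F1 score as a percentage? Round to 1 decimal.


Precision = TP / (TP + FP) = 60 / 77 = 0.7792
Recall = TP / (TP + FN) = 60 / 71 = 0.8451
F1 = 2 * P * R / (P + R)
= 2 * 0.7792 * 0.8451 / (0.7792 + 0.8451)
= 1.317 / 1.6243
= 0.8108
As percentage: 81.1%

81.1


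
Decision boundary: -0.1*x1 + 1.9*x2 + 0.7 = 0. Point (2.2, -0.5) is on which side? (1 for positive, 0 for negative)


Compute -0.1 * 2.2 + 1.9 * -0.5 + 0.7
= -0.22 + -0.95 + 0.7
= -0.47
Since -0.47 < 0, the point is on the negative side.

0


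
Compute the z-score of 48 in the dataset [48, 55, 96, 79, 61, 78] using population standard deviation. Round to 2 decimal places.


Mean = (48 + 55 + 96 + 79 + 61 + 78) / 6 = 69.5
Variance = sum((x_i - mean)^2) / n = 268.25
Std = sqrt(268.25) = 16.3783
Z = (x - mean) / std
= (48 - 69.5) / 16.3783
= -21.5 / 16.3783
= -1.31

-1.31


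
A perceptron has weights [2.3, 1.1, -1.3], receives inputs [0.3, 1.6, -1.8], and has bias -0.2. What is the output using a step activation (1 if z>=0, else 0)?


z = w . x + b
= 2.3*0.3 + 1.1*1.6 + -1.3*-1.8 + -0.2
= 0.69 + 1.76 + 2.34 + -0.2
= 4.79 + -0.2
= 4.59
Since z = 4.59 >= 0, output = 1

1


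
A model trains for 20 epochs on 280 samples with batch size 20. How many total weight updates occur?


Iterations per epoch = 280 / 20 = 14
Total updates = iterations_per_epoch * epochs
= 14 * 20
= 280

280


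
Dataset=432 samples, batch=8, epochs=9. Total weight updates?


Iterations per epoch = 432 / 8 = 54
Total updates = iterations_per_epoch * epochs
= 54 * 9
= 486

486


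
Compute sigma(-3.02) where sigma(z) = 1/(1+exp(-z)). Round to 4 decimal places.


sigmoid(z) = 1 / (1 + exp(-z))
exp(-(-3.02)) = exp(3.02) = 20.4913
1 + 20.4913 = 21.4913
1 / 21.4913 = 0.0465

0.0465


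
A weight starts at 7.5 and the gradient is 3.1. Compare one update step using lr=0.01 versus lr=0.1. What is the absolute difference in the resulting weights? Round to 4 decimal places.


With lr=0.01: w_new = 7.5 - 0.01 * 3.1 = 7.469
With lr=0.1: w_new = 7.5 - 0.1 * 3.1 = 7.19
Absolute difference = |7.469 - 7.19|
= 0.2790

0.2790


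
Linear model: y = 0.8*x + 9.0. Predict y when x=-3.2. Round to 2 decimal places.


y = 0.8 * -3.2 + (9.0)
= -2.56 + (9.0)
= 6.44

6.44


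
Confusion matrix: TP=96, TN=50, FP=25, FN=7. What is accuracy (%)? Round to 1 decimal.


Accuracy = (TP + TN) / (TP + TN + FP + FN) * 100
= (96 + 50) / (96 + 50 + 25 + 7)
= 146 / 178
= 0.8202
= 82.0%

82.0


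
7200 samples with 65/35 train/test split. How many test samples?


Train samples = 7200 * 65% = 4680
Test samples = 7200 - 4680
= 2520

2520


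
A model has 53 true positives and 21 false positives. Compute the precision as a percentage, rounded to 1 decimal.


Precision = TP / (TP + FP) * 100
= 53 / (53 + 21)
= 53 / 74
= 0.7162
= 71.6%

71.6


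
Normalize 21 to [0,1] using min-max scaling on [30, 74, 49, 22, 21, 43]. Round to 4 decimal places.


Min = 21, Max = 74
Range = 74 - 21 = 53
Scaled = (x - min) / (max - min)
= (21 - 21) / 53
= 0 / 53
= 0.0000

0.0000


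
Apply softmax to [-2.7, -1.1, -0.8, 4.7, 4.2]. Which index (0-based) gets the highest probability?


Softmax is a monotonic transformation, so it preserves the argmax.
We need to find the index of the maximum logit.
Index 0: -2.7
Index 1: -1.1
Index 2: -0.8
Index 3: 4.7
Index 4: 4.2
Maximum logit = 4.7 at index 3

3


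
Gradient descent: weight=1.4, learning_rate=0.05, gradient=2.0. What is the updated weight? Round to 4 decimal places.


w_new = w_old - lr * gradient
= 1.4 - 0.05 * 2.0
= 1.4 - (0.1)
= 1.3000

1.3000


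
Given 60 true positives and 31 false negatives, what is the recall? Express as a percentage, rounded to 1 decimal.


Recall = TP / (TP + FN) * 100
= 60 / (60 + 31)
= 60 / 91
= 0.6593
= 65.9%

65.9


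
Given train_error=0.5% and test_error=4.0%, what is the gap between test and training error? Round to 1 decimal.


Generalization gap = test_error - train_error
= 4.0 - 0.5
= 3.5%
A moderate gap.

3.5


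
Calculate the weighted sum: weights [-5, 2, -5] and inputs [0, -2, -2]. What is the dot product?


Element-wise products:
-5 * 0 = 0
2 * -2 = -4
-5 * -2 = 10
Sum = 0 + -4 + 10
= 6

6


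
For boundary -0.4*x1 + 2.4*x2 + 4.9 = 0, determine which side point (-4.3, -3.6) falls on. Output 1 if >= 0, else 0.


Compute -0.4 * -4.3 + 2.4 * -3.6 + 4.9
= 1.72 + -8.64 + 4.9
= -2.02
Since -2.02 < 0, the point is on the negative side.

0


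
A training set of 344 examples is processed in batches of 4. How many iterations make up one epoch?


Iterations per epoch = dataset_size / batch_size
= 344 / 4
= 86

86


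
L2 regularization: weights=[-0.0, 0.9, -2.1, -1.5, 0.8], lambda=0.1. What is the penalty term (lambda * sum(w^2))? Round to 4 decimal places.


Squaring each weight:
(-0.0)^2 = 0.0
0.9^2 = 0.81
(-2.1)^2 = 4.41
(-1.5)^2 = 2.25
0.8^2 = 0.64
Sum of squares = 8.11
Penalty = 0.1 * 8.11 = 0.8110

0.8110


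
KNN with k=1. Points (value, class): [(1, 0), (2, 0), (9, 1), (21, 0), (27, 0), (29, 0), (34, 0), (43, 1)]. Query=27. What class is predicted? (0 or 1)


Distances from query 27:
Point 27 (class 0): distance = 0
K=1 nearest neighbors: classes = [0]
Votes for class 1: 0 / 1
Majority vote => class 0

0


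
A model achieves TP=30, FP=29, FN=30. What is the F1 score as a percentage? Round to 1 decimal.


Precision = TP / (TP + FP) = 30 / 59 = 0.5085
Recall = TP / (TP + FN) = 30 / 60 = 0.5
F1 = 2 * P * R / (P + R)
= 2 * 0.5085 * 0.5 / (0.5085 + 0.5)
= 0.5085 / 1.0085
= 0.5042
As percentage: 50.4%

50.4


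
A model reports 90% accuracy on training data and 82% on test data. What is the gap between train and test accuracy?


Gap = train_accuracy - test_accuracy
= 90 - 82
= 8%
This moderate gap may indicate mild overfitting.

8


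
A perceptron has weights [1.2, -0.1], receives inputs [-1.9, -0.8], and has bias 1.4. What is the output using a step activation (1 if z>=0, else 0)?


z = w . x + b
= 1.2*-1.9 + -0.1*-0.8 + 1.4
= -2.28 + 0.08 + 1.4
= -2.2 + 1.4
= -0.8
Since z = -0.8 < 0, output = 0

0


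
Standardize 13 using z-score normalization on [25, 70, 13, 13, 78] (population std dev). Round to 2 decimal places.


Mean = (25 + 70 + 13 + 13 + 78) / 5 = 39.8
Variance = sum((x_i - mean)^2) / n = 805.36
Std = sqrt(805.36) = 28.3789
Z = (x - mean) / std
= (13 - 39.8) / 28.3789
= -26.8 / 28.3789
= -0.94

-0.94
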